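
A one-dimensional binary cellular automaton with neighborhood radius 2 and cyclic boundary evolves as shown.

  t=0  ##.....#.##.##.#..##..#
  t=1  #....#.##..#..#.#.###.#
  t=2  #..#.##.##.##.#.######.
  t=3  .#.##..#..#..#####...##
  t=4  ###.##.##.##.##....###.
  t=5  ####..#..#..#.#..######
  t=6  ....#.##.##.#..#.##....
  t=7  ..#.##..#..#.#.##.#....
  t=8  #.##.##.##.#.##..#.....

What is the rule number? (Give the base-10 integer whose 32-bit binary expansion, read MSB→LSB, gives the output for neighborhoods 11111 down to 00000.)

  nb #####: next=.  (t=2,i=18, bit31=0)
  nb ####.: next=.  (t=2,i=20, bit30=0)
  nb ###.#: next=#  (t=1,i=20, bit29=1)
  nb ###..: next=.  (t=0,i=1, bit28=0)
  nb ##.##: next=#  (t=0,i=11, bit27=1)
  nb ##.#.: next=#  (t=0,i=14, bit26=1)
  nb ##..#: next=#  (t=0,i=20, bit25=1)
  nb ##...: next=.  (t=0,i=2, bit24=0)
  nb #.###: next=#  (t=1,i=18, bit23=1)
  nb #.##.: next=.  (t=0,i=9, bit22=0)
  nb #.#.#: next=#  (t=1,i=16, bit21=1)
  nb #.#..: next=.  (t=0,i=15, bit20=0)
  nb #..##: next=.  (t=0,i=17, bit19=0)
  nb #..#.: next=.  (t=1,i=10, bit18=0)
  nb #...#: next=#  (t=3,i=19, bit17=1)
  nb #....: next=.  (t=0,i=3, bit16=0)
  nb .####: next=#  (t=2,i=17, bit15=1)
  nb .###.: next=#  (t=0,i=0, bit14=1)
  nb .##.#: next=.  (t=0,i=10, bit13=0)
  nb .##..: next=#  (t=0,i=19, bit12=1)
  nb .#.##: next=#  (t=0,i=8, bit11=1)
  nb .#.#.: next=.  (t=1,i=15, bit10=0)
  nb .#..#: next=#  (t=0,i=16, bit9=1)
  nb .#...: next=.  (t=7,i=19, bit8=0)
  nb ..###: next=#  (t=0,i=22, bit7=1)
  nb ..##.: next=#  (t=0,i=18, bit6=1)
  nb ..#.#: next=#  (t=0,i=7, bit5=1)
  nb ..#..: next=#  (t=1,i=11, bit4=1)
  nb ...##: next=#  (t=3,i=20, bit3=1)
  nb ...#.: next=.  (t=0,i=6, bit2=0)
  nb ....#: next=#  (t=0,i=5, bit1=1)
  nb .....: next=.  (t=0,i=4, bit0=0)
  bits 00101110101000101101101011111010 = 782424826

782424826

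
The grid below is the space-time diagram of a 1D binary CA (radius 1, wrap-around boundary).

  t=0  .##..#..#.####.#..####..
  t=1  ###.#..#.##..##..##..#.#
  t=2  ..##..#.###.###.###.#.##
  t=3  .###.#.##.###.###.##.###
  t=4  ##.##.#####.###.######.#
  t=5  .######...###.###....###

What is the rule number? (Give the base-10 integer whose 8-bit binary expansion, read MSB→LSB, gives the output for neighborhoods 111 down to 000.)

  ### -> .   bit 7 = 0  t=0,i=11
  ##. -> #   bit 6 = 1  t=0,i=2
  #.# -> #   bit 5 = 1  t=0,i=9
  #.. -> .   bit 4 = 0  t=0,i=3
  .## -> #   bit 3 = 1  t=0,i=1
  .#. -> .   bit 2 = 0  t=0,i=5
  ..# -> #   bit 1 = 1  t=0,i=0
  ... -> #   bit 0 = 1  t=0,i=23
  bits 01101011 = 107

107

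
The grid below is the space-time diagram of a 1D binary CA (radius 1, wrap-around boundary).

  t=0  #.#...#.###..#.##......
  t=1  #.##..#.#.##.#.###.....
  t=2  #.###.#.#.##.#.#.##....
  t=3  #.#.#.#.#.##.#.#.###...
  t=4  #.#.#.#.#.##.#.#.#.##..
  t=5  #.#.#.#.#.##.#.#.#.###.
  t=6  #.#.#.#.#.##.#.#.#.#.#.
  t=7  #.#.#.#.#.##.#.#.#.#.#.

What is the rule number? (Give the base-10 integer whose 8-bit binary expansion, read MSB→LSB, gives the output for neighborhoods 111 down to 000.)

92

  [7] ### => .  t=0,i=9
  [6] ##. => #  t=0,i=10
  [5] #.# => .  t=0,i=1
  [4] #.. => #  t=0,i=3
  [3] .## => #  t=0,i=8
  [2] .#. => #  t=0,i=0
  [1] ..# => .  t=0,i=5
  [0] ... => .  t=0,i=4
  bits 01011100 = 92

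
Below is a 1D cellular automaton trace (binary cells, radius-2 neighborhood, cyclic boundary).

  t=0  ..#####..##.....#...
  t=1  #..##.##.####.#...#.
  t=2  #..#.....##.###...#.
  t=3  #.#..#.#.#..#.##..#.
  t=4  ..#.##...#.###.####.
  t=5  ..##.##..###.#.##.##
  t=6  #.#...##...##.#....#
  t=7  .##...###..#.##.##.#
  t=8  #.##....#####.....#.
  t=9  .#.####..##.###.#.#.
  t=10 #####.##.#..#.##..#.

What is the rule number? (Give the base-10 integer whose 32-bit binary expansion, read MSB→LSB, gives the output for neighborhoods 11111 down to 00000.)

3080034402

  ##### -> #   bit 31 = 1  t=0,i=4
  ####. -> .   bit 30 = 0  t=0,i=5
  ###.# -> #   bit 29 = 1  t=1,i=12
  ###.. -> #   bit 28 = 1  t=0,i=6
  ##.## -> .   bit 27 = 0  t=1,i=5
  ##.#. -> #   bit 26 = 1  t=1,i=13
  ##..# -> #   bit 25 = 1  t=0,i=7
  ##... -> #   bit 24 = 1  t=0,i=11
  #.### -> #   bit 23 = 1  t=1,i=9
  #.##. -> .   bit 22 = 0  t=1,i=6
  #.#.# -> .   bit 21 = 0  t=3,i=0
  #.#.. -> #   bit 20 = 1  t=1,i=0
  #..## -> .   bit 19 = 0  t=0,i=8
  #..#. -> #   bit 18 = 1  t=2,i=2
  #...# -> .   bit 17 = 0  t=1,i=16
  #.... -> #   bit 16 = 1  t=0,i=12
  .#### -> #   bit 15 = 1  t=0,i=3
  .###. -> .   bit 14 = 0  t=2,i=13
  .##.# -> .   bit 13 = 0  t=1,i=4
  .##.. -> #   bit 12 = 1  t=0,i=10
  .#.## -> #   bit 11 = 1  t=3,i=13
  .#.#. -> .   bit 10 = 0  t=1,i=19
  .#..# -> .   bit 9 = 0  t=1,i=1
  .#... -> .   bit 8 = 0  t=0,i=17
  ..### -> .   bit 7 = 0  t=0,i=2
  ..##. -> #   bit 6 = 1  t=0,i=9
  ..#.# -> #   bit 5 = 1  t=1,i=18
  ..#.. -> .   bit 4 = 0  t=0,i=16
  ...## -> .   bit 3 = 0  t=0,i=1
  ...#. -> .   bit 2 = 0  t=0,i=15
  ....# -> #   bit 1 = 1  t=0,i=0
  ..... -> .   bit 0 = 0  t=0,i=13
  bits 10110111100101011001100001100010 = 3080034402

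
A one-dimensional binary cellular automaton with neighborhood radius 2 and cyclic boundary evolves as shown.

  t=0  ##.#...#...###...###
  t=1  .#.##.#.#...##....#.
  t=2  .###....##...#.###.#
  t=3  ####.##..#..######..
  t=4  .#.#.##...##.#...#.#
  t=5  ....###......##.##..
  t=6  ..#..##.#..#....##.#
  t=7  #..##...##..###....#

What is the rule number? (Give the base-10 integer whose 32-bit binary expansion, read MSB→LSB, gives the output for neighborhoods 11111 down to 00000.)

819583782

  [31] ##### => .  t=0,i=19
  [30] ####. => .  t=0,i=0
  [29] ###.# => #  t=0,i=1
  [28] ###.. => #  t=0,i=13
  [27] ##.## => .  t=3,i=4
  [26] ##.#. => .  t=0,i=2
  [25] ##..# => .  t=3,i=7
  [24] ##... => .  t=0,i=14
  [23] #.### => #  t=2,i=1
  [22] #.##. => #  t=1,i=3
  [21] #.#.# => .  t=1,i=6
  [20] #.#.. => #  t=0,i=3
  [19] #..## => #  t=3,i=11
  [18] #..#. => .  t=1,i=0
  [17] #...# => .  t=0,i=5
  [16] #.... => #  t=1,i=15
  [15] .#### => #  t=0,i=18
  [14] .###. => #  t=0,i=12
  [13] .##.# => .  t=1,i=4
  [12] .##.. => #  t=1,i=13
  [11] .#.## => #  t=1,i=2
  [10] .#.#. => .  t=1,i=7
  [9] .#..# => #  t=1,i=19
  [8] .#... => #  t=0,i=4
  [7] ..### => .  t=0,i=11
  [6] ..##. => .  t=1,i=12
  [5] ..#.# => #  t=1,i=1
  [4] ..#.. => .  t=0,i=7
  [3] ...## => .  t=0,i=10
  [2] ...#. => #  t=0,i=6
  [1] ....# => #  t=1,i=16
  [0] ..... => .  t=5,i=0
  bits 00110000110110011101101100100110 = 819583782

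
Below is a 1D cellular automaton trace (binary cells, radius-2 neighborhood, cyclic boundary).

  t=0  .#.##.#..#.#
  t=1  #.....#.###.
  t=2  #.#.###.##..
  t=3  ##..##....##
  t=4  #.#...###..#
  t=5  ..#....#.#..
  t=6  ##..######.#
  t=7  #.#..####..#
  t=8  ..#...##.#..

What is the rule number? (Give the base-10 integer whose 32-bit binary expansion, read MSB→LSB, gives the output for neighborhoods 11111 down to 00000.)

3281372198

  ##### -> #   bit 31 = 1  t=6,i=6
  ####. -> #   bit 30 = 1  t=3,i=0
  ###.# -> .   bit 29 = 0  t=1,i=10
  ###.. -> .   bit 28 = 0  t=3,i=1
  ##.## -> .   bit 27 = 0  t=2,i=7
  ##.#. -> .   bit 26 = 0  t=0,i=5
  ##..# -> #   bit 25 = 1  t=2,i=10
  ##... -> #   bit 24 = 1  t=3,i=6
  #.### -> #   bit 23 = 1  t=1,i=8
  #.##. -> .   bit 22 = 0  t=0,i=3
  #.#.# -> .   bit 21 = 0  t=0,i=1
  #.#.. -> #   bit 20 = 1  t=0,i=6
  #..## -> .   bit 19 = 0  t=3,i=3
  #..#. -> #   bit 18 = 1  t=0,i=8
  #...# -> .   bit 17 = 0  t=4,i=4
  #.... -> #   bit 16 = 1  t=1,i=2
  .#### -> #   bit 15 = 1  t=3,i=11
  .###. -> #   bit 14 = 1  t=1,i=9
  .##.# -> .   bit 13 = 0  t=0,i=4
  .##.. -> .   bit 12 = 0  t=2,i=9
  .#.## -> .   bit 11 = 0  t=0,i=2
  .#.#. -> #   bit 10 = 1  t=0,i=0
  .#..# -> .   bit 9 = 0  t=0,i=7
  .#... -> .   bit 8 = 0  t=1,i=1
  ..### -> .   bit 7 = 0  t=3,i=10
  ..##. -> .   bit 6 = 0  t=3,i=4
  ..#.# -> #   bit 5 = 1  t=0,i=9
  ..#.. -> .   bit 4 = 0  t=5,i=2
  ...## -> .   bit 3 = 0  t=3,i=9
  ...#. -> #   bit 2 = 1  t=1,i=5
  ....# -> #   bit 1 = 1  t=1,i=4
  ..... -> .   bit 0 = 0  t=1,i=3
  bits 11000011100101011100010000100110 = 3281372198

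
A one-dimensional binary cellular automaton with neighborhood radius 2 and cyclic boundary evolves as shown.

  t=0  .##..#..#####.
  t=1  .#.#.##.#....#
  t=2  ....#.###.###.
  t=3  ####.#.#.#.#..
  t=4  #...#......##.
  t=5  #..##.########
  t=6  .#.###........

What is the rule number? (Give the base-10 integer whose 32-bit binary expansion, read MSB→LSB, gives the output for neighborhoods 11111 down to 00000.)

  #####|.  b31=0 t=0,i=10
  ####.|.  b30=0 t=0,i=11
  ###.#|.  b29=0 t=2,i=8
  ###..|.  b28=0 t=0,i=12
  ##.##|#  b27=1 t=2,i=9
  ##.#.|#  b26=1 t=1,i=7
  ##..#|#  b25=1 t=0,i=3
  ##...|.  b24=0 t=2,i=13
  #.###|.  b23=0 t=2,i=6
  #.##.|.  b22=0 t=1,i=5
  #.#.#|.  b21=0 t=1,i=1
  #.#..|#  b20=1 t=1,i=8
  #..##|.  b19=0 t=0,i=0
  #..#.|.  b18=0 t=0,i=4
  #...#|.  b17=0 t=4,i=2
  #....|#  b16=1 t=1,i=10
  .####|.  b15=0 t=0,i=9
  .###.|#  b14=1 t=2,i=7
  .##.#|#  b13=1 t=1,i=6
  .##..|.  b12=0 t=0,i=2
  .#.##|#  b11=1 t=1,i=4
  .#.#.|.  b10=0 t=1,i=0
  .#..#|#  b9=1 t=0,i=6
  .#...|.  b8=0 t=1,i=9
  ..###|#  b7=1 t=0,i=8
  ..##.|#  b6=1 t=0,i=1
  ..#.#|.  b5=0 t=1,i=13
  ..#..|#  b4=1 t=0,i=5
  ...##|#  b3=1 t=4,i=10
  ...#.|#  b2=1 t=1,i=12
  ....#|#  b1=1 t=1,i=11
  .....|#  b0=1 t=2,i=1
  bits 00001110000100010110101011011111 = 236022495

236022495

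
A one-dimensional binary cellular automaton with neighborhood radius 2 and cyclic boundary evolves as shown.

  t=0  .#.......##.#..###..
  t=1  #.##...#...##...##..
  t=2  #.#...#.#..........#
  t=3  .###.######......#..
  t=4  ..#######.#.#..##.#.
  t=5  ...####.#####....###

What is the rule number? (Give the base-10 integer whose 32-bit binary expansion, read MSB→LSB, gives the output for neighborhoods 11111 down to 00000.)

  #####|#  b31=1 t=3,i=7
  ####.|.  b30=0 t=3,i=9
  ###.#|#  b29=1 t=3,i=3
  ###..|#  b28=1 t=0,i=17
  ##.##|#  b27=1 t=3,i=4
  ##.#.|#  b26=1 t=0,i=11
  ##..#|.  b25=0 t=1,i=18
  ##...|.  b24=0 t=0,i=18
  #.###|#  b23=1 t=3,i=5
  #.##.|#  b22=1 t=1,i=2
  #.#.#|#  b21=1 t=4,i=10
  #.#..|#  b20=1 t=0,i=12
  #..##|.  b19=0 t=0,i=14
  #..#.|#  b18=1 t=1,i=19
  #...#|.  b17=0 t=0,i=19
  #....|#  b16=1 t=0,i=3
  .####|#  b15=1 t=3,i=6
  .###.|#  b14=1 t=0,i=16
  .##.#|.  b13=0 t=0,i=10
  .##..|.  b12=0 t=1,i=3
  .#.##|.  b11=0 t=1,i=1
  .#.#.|#  b10=1 t=2,i=7
  .#..#|.  b9=0 t=0,i=13
  .#...|#  b8=1 t=0,i=2
  ..###|.  b7=0 t=0,i=15
  ..##.|.  b6=0 t=0,i=9
  ..#.#|#  b5=1 t=1,i=0
  ..#..|.  b4=0 t=0,i=1
  ...##|.  b3=0 t=0,i=8
  ...#.|#  b2=1 t=0,i=0
  ....#|#  b1=1 t=0,i=7
  .....|.  b0=0 t=0,i=4
  bits 10111100111101011100010100100110 = 3170223398

3170223398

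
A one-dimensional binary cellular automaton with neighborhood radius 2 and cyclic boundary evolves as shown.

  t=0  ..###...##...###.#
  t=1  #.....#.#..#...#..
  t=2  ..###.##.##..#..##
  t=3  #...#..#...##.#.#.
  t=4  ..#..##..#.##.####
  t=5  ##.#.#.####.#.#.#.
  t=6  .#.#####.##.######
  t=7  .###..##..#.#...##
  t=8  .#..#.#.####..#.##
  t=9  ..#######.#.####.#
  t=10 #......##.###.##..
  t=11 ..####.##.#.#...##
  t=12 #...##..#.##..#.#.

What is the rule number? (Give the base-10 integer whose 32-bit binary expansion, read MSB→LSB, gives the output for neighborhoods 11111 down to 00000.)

  ##### -> .   bit 31 = 0  t=6,i=5
  ####. -> #   bit 30 = 1  t=4,i=16
  ###.# -> #   bit 29 = 1  t=0,i=15
  ###.. -> .   bit 28 = 0  t=0,i=4
  ##.## -> .   bit 27 = 0  t=2,i=5
  ##.#. -> .   bit 26 = 0  t=0,i=16
  ##..# -> #   bit 25 = 1  t=2,i=0
  ##... -> .   bit 24 = 0  t=0,i=5
  #.### -> #   bit 23 = 1  t=4,i=14
  #.##. -> .   bit 22 = 0  t=2,i=6
  #.#.# -> #   bit 21 = 1  t=3,i=14
  #.#.. -> .   bit 20 = 0  t=0,i=17
  #..## -> .   bit 19 = 0  t=0,i=1
  #..#. -> #   bit 18 = 1  t=1,i=10
  #...# -> #   bit 17 = 1  t=0,i=6
  #.... -> #   bit 16 = 1  t=1,i=2
  .#### -> .   bit 15 = 0  t=4,i=15
  .###. -> .   bit 14 = 0  t=0,i=3
  .##.# -> #   bit 13 = 1  t=2,i=7
  .##.. -> .   bit 12 = 0  t=0,i=9
  .#.## -> #   bit 11 = 1  t=4,i=10
  .#.#. -> #   bit 10 = 1  t=1,i=7
  .#..# -> #   bit 9 = 1  t=0,i=0
  .#... -> .   bit 8 = 0  t=1,i=1
  ..### -> .   bit 7 = 0  t=0,i=2
  ..##. -> #   bit 6 = 1  t=0,i=8
  ..#.# -> #   bit 5 = 1  t=1,i=6
  ..#.. -> .   bit 4 = 0  t=1,i=0
  ...## -> .   bit 3 = 0  t=0,i=7
  ...#. -> .   bit 2 = 0  t=1,i=5
  ....# -> #   bit 1 = 1  t=1,i=4
  ..... -> #   bit 0 = 1  t=1,i=3
  bits 01100010101001110010111001100011 = 1655123555

1655123555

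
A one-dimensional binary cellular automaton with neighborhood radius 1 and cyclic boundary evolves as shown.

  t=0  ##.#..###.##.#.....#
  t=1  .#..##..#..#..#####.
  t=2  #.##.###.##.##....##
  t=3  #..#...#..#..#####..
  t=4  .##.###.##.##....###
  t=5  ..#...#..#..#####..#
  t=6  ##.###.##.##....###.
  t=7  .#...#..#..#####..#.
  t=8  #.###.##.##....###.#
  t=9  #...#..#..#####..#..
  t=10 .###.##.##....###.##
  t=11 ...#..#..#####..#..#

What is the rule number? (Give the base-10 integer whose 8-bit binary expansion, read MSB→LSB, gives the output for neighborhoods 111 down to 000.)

  nb ###: next=.  (t=0,i=0, bit7=0)
  nb ##.: next=#  (t=0,i=1, bit6=1)
  nb #.#: next=.  (t=0,i=2, bit5=0)
  nb #..: next=#  (t=0,i=4, bit4=1)
  nb .##: next=.  (t=0,i=6, bit3=0)
  nb .#.: next=.  (t=0,i=3, bit2=0)
  nb ..#: next=#  (t=0,i=5, bit1=1)
  nb ...: next=#  (t=0,i=15, bit0=1)
  bits 01010011 = 83

83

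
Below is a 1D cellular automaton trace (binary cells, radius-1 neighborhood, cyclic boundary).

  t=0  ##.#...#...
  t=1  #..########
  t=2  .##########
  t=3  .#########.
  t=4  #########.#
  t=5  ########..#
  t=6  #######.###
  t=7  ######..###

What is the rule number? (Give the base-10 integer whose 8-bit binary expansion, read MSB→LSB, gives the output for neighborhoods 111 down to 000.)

159

  nb ###: next=#  (t=1,i=4, bit7=1)
  nb ##.: next=.  (t=0,i=1, bit6=0)
  nb #.#: next=.  (t=0,i=2, bit5=0)
  nb #..: next=#  (t=0,i=4, bit4=1)
  nb .##: next=#  (t=0,i=0, bit3=1)
  nb .#.: next=#  (t=0,i=3, bit2=1)
  nb ..#: next=#  (t=0,i=6, bit1=1)
  nb ...: next=#  (t=0,i=5, bit0=1)
  bits 10011111 = 159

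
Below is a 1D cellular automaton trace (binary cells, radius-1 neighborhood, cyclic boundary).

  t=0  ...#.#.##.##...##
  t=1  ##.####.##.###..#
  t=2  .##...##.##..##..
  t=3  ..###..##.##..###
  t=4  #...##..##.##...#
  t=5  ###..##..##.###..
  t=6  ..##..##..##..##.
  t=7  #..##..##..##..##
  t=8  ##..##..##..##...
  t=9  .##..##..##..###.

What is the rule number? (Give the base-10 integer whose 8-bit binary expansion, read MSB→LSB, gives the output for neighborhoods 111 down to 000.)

117

  nb ###: next=.  (t=1,i=0, bit7=0)
  nb ##.: next=#  (t=0,i=8, bit6=1)
  nb #.#: next=#  (t=0,i=4, bit5=1)
  nb #..: next=#  (t=0,i=0, bit4=1)
  nb .##: next=.  (t=0,i=7, bit3=0)
  nb .#.: next=#  (t=0,i=3, bit2=1)
  nb ..#: next=.  (t=0,i=2, bit1=0)
  nb ...: next=#  (t=0,i=1, bit0=1)
  bits 01110101 = 117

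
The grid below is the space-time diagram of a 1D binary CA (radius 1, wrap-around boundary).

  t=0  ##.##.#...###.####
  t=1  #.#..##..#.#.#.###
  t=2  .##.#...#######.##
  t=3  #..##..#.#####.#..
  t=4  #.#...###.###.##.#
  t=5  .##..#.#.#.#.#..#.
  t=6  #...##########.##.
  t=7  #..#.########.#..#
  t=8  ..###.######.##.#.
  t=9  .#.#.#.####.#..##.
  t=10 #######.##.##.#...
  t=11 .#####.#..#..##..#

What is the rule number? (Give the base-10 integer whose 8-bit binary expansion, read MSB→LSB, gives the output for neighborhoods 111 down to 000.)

166

  nb ###: next=#  (t=0,i=0, bit7=1)
  nb ##.: next=.  (t=0,i=1, bit6=0)
  nb #.#: next=#  (t=0,i=2, bit5=1)
  nb #..: next=.  (t=0,i=7, bit4=0)
  nb .##: next=.  (t=0,i=3, bit3=0)
  nb .#.: next=#  (t=0,i=6, bit2=1)
  nb ..#: next=#  (t=0,i=9, bit1=1)
  nb ...: next=.  (t=0,i=8, bit0=0)
  bits 10100110 = 166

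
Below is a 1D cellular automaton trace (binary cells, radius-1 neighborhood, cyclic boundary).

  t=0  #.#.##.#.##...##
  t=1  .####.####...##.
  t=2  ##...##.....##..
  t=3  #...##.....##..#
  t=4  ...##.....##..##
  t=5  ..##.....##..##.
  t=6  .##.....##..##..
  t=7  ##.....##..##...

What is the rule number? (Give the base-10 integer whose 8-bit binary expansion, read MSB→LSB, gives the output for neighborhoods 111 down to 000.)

  ###|.  b7=0 t=0,i=15
  ##.|.  b6=0 t=0,i=0
  #.#|#  b5=1 t=0,i=1
  #..|.  b4=0 t=0,i=11
  .##|#  b3=1 t=0,i=4
  .#.|#  b2=1 t=0,i=2
  ..#|#  b1=1 t=0,i=13
  ...|.  b0=0 t=0,i=12
  bits 00101110 = 46

46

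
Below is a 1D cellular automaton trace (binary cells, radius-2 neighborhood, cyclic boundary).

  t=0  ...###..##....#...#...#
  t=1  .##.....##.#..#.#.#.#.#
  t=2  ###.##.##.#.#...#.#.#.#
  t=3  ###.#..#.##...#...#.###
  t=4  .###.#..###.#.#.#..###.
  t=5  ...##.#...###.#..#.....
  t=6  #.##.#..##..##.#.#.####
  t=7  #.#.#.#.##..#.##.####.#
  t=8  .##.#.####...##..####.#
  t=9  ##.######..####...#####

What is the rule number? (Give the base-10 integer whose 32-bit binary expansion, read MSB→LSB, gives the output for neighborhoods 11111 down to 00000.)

1692637785

  #####|.  b31=0 t=3,i=0
  ####.|#  b30=1 t=2,i=1
  ###.#|#  b29=1 t=2,i=2
  ###..|.  b28=0 t=0,i=5
  ##.##|.  b27=0 t=2,i=3
  ##.#.|#  b26=1 t=1,i=10
  ##..#|.  b25=0 t=0,i=6
  ##...|.  b24=0 t=0,i=10
  #.###|#  b23=1 t=2,i=22
  #.##.|#  b22=1 t=1,i=1
  #.#.#|#  b21=1 t=1,i=16
  #.#..|.  b20=0 t=1,i=11
  #..##|.  b19=0 t=0,i=7
  #..#.|.  b18=0 t=1,i=13
  #...#|#  b17=1 t=0,i=1
  #....|#  b16=1 t=0,i=11
  .####|#  b15=1 t=2,i=0
  .###.|.  b14=0 t=0,i=4
  .##.#|.  b13=0 t=1,i=9
  .##..|#  b12=1 t=0,i=9
  .#.##|#  b11=1 t=1,i=0
  .#.#.|.  b10=0 t=1,i=15
  .#..#|#  b9=1 t=1,i=12
  .#...|.  b8=0 t=0,i=0
  ..###|.  b7=0 t=0,i=3
  ..##.|#  b6=1 t=0,i=8
  ..#.#|.  b5=0 t=1,i=14
  ..#..|#  b4=1 t=0,i=14
  ...##|#  b3=1 t=0,i=2
  ...#.|.  b2=0 t=0,i=13
  ....#|.  b1=0 t=0,i=12
  .....|#  b0=1 t=1,i=5
  bits 01100100111000111001101001011001 = 1692637785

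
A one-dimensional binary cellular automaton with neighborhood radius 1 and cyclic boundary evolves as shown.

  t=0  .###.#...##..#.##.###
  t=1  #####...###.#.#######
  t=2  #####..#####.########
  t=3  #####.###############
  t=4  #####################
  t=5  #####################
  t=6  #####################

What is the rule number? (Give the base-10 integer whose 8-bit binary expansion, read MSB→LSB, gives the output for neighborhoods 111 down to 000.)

  nb ###: next=#  (t=0,i=2, bit7=1)
  nb ##.: next=#  (t=0,i=3, bit6=1)
  nb #.#: next=#  (t=0,i=0, bit5=1)
  nb #..: next=.  (t=0,i=6, bit4=0)
  nb .##: next=#  (t=0,i=1, bit3=1)
  nb .#.: next=.  (t=0,i=5, bit2=0)
  nb ..#: next=#  (t=0,i=8, bit1=1)
  nb ...: next=.  (t=0,i=7, bit0=0)
  bits 11101010 = 234

234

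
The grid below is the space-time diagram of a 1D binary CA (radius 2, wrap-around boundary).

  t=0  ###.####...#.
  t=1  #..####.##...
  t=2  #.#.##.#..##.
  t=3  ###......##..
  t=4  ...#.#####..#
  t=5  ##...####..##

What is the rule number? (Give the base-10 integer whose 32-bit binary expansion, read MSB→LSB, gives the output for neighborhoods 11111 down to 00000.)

  [31] ##### => #  t=4,i=7
  [30] ####. => #  t=0,i=6
  [29] ###.# => .  t=0,i=2
  [28] ###.. => .  t=0,i=7
  [27] ##.## => #  t=0,i=3
  [26] ##.#. => .  t=2,i=6
  [25] ##..# => .  t=3,i=11
  [24] ##... => #  t=0,i=8
  [23] #.### => #  t=0,i=0
  [22] #.##. => .  t=1,i=8
  [21] #.#.# => #  t=2,i=0
  [20] #.#.. => .  t=2,i=7
  [19] #..## => #  t=1,i=2
  [18] #..#. => #  t=4,i=11
  [17] #...# => #  t=0,i=9
  [16] #.... => .  t=3,i=4
  [15] .#### => #  t=0,i=5
  [14] .###. => .  t=0,i=1
  [13] .##.# => .  t=2,i=5
  [12] .##.. => .  t=1,i=9
  [11] .#.## => .  t=0,i=12
  [10] .#.#. => #  t=2,i=1
  [9] .#..# => .  t=1,i=1
  [8] .#... => #  t=4,i=0
  [7] ..### => .  t=1,i=3
  [6] ..##. => #  t=2,i=10
  [5] ..#.# => .  t=0,i=11
  [4] ..#.. => #  t=1,i=0
  [3] ...## => #  t=3,i=8
  [2] ...#. => .  t=0,i=10
  [1] ....# => #  t=3,i=7
  [0] ..... => #  t=3,i=5
  bits 11001001101011101000010101011011 = 3383657819

3383657819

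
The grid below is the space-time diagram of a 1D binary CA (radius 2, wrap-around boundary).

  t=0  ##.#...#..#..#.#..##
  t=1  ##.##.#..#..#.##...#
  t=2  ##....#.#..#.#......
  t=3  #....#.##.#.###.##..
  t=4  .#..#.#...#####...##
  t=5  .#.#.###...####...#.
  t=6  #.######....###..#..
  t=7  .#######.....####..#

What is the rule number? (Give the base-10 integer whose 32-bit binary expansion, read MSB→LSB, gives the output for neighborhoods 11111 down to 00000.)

  nb #####: next=#  (t=4,i=12, bit31=1)
  nb ####.: next=#  (t=0,i=0, bit30=1)
  nb ###.#: next=#  (t=0,i=1, bit29=1)
  nb ###..: next=#  (t=4,i=14, bit28=1)
  nb ##.##: next=.  (t=1,i=2, bit27=0)
  nb ##.#.: next=.  (t=0,i=2, bit26=0)
  nb ##..#: next=#  (t=3,i=18, bit25=1)
  nb ##...: next=.  (t=1,i=16, bit24=0)
  nb #.###: next=#  (t=3,i=12, bit23=1)
  nb #.##.: next=.  (t=1,i=3, bit22=0)
  nb #.#.#: next=#  (t=3,i=10, bit21=1)
  nb #.#..: next=#  (t=0,i=3, bit20=1)
  nb #..##: next=.  (t=0,i=17, bit19=0)
  nb #..#.: next=#  (t=0,i=9, bit18=1)
  nb #...#: next=.  (t=0,i=5, bit17=0)
  nb #....: next=.  (t=2,i=3, bit16=0)
  nb .####: next=#  (t=0,i=19, bit15=1)
  nb .###.: next=#  (t=1,i=0, bit14=1)
  nb .##.#: next=.  (t=1,i=4, bit13=0)
  nb .##..: next=.  (t=1,i=15, bit12=0)
  nb .#.##: next=#  (t=1,i=13, bit11=1)
  nb .#.#.: next=#  (t=0,i=14, bit10=1)
  nb .#..#: next=.  (t=0,i=8, bit9=0)
  nb .#...: next=#  (t=0,i=4, bit8=1)
  nb ..###: next=.  (t=0,i=18, bit7=0)
  nb ..##.: next=#  (t=2,i=0, bit6=1)
  nb ..#.#: next=.  (t=0,i=13, bit5=0)
  nb ..#..: next=.  (t=0,i=7, bit4=0)
  nb ...##: next=.  (t=1,i=18, bit3=0)
  nb ...#.: next=#  (t=0,i=6, bit2=1)
  nb ....#: next=.  (t=2,i=4, bit1=0)
  nb .....: next=#  (t=2,i=16, bit0=1)
  bits 11110010101101001100110101000101 = 4071935301

4071935301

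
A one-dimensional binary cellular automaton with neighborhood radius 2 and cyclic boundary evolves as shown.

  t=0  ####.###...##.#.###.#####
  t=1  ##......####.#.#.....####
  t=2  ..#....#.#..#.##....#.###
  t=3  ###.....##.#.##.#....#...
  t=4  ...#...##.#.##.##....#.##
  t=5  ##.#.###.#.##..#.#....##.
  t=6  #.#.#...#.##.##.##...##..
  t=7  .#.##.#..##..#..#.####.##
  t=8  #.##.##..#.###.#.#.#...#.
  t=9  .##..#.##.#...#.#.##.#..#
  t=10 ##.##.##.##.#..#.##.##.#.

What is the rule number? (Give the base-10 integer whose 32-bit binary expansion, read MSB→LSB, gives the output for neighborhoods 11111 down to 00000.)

  #####|#  b31=1 t=0,i=0
  ####.|.  b30=0 t=0,i=2
  ###.#|.  b29=0 t=0,i=3
  ###..|.  b28=0 t=0,i=7
  ##.##|.  b27=0 t=0,i=4
  ##.#.|#  b26=1 t=0,i=13
  ##..#|#  b25=1 t=2,i=0
  ##...|#  b24=1 t=0,i=8
  #.###|.  b23=0 t=0,i=5
  #.##.|#  b22=1 t=2,i=14
  #.#.#|.  b21=0 t=0,i=14
  #.#..|#  b20=1 t=1,i=15
  #..##|.  b19=0 t=7,i=8
  #..#.|#  b18=1 t=2,i=1
  #...#|#  b17=1 t=0,i=9
  #....|.  b16=0 t=1,i=3
  .####|#  b15=1 t=0,i=21
  .###.|.  b14=0 t=0,i=6
  .##.#|.  b13=0 t=0,i=12
  .##..|.  b12=0 t=2,i=15
  .#.##|#  b11=1 t=0,i=15
  .#.#.|#  b10=1 t=1,i=14
  .#..#|.  b9=0 t=2,i=10
  .#...|.  b8=0 t=1,i=16
  ..###|.  b7=0 t=1,i=8
  ..##.|#  b6=1 t=0,i=11
  ..#.#|.  b5=0 t=2,i=7
  ..#..|#  b4=1 t=2,i=2
  ...##|#  b3=1 t=0,i=10
  ...#.|.  b2=0 t=2,i=6
  ....#|.  b1=0 t=1,i=6
  .....|.  b0=0 t=1,i=4
  bits 10000111010101101000110001011000 = 2270596184

2270596184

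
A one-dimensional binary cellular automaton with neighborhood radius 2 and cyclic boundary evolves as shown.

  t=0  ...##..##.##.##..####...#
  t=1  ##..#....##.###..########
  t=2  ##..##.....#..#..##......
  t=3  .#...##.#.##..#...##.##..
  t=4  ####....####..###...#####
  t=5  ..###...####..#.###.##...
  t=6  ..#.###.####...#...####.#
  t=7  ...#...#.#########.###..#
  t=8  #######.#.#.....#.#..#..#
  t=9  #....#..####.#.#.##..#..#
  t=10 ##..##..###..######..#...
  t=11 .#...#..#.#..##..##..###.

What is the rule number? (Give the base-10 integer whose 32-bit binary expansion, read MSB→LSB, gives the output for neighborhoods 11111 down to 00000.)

  [31] ##### => .  t=1,i=19
  [30] ####. => #  t=0,i=19
  [29] ###.# => .  t=5,i=18
  [28] ###.. => #  t=0,i=20
  [27] ##.## => #  t=0,i=9
  [26] ##.#. => .  t=3,i=7
  [25] ##..# => .  t=0,i=5
  [24] ##... => #  t=0,i=21
  [23] #.### => .  t=1,i=12
  [22] #.##. => #  t=0,i=10
  [21] #.#.# => #  t=3,i=8
  [20] #.#.. => #  t=6,i=24
  [19] #..## => .  t=0,i=6
  [18] #..#. => .  t=1,i=3
  [17] #...# => #  t=0,i=1
  [16] #.... => .  t=1,i=6
  [15] .#### => #  t=0,i=18
  [14] .###. => .  t=1,i=13
  [13] .##.# => .  t=0,i=8
  [12] .##.. => #  t=0,i=4
  [11] .#.## => #  t=3,i=9
  [10] .#.#. => #  t=8,i=9
  [9] .#..# => .  t=2,i=12
  [8] .#... => #  t=0,i=0
  [7] ..### => #  t=0,i=17
  [6] ..##. => .  t=0,i=3
  [5] ..#.# => .  t=5,i=14
  [4] ..#.. => #  t=0,i=24
  [3] ...## => .  t=0,i=2
  [2] ...#. => #  t=0,i=23
  [1] ....# => .  t=1,i=7
  [0] ..... => #  t=2,i=8
  bits 01011001011100101001110110010101 = 1500683669

1500683669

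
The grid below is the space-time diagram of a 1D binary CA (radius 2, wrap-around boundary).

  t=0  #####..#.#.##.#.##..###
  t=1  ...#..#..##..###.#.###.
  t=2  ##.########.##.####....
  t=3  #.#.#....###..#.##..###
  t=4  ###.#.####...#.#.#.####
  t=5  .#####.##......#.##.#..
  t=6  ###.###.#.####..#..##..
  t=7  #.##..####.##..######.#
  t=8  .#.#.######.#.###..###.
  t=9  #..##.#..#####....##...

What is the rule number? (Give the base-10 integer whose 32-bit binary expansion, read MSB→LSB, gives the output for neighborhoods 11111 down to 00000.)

  #####|.  b31=0 t=0,i=0
  ####.|#  b30=1 t=0,i=3
  ###.#|#  b29=1 t=1,i=15
  ###..|.  b28=0 t=0,i=4
  ##.##|#  b27=1 t=2,i=2
  ##.#.|#  b26=1 t=0,i=13
  ##..#|.  b25=0 t=0,i=5
  ##...|.  b24=0 t=1,i=22
  #.###|.  b23=0 t=1,i=19
  #.##.|.  b22=0 t=0,i=11
  #.#.#|#  b21=1 t=0,i=9
  #.#..|#  b20=1 t=3,i=4
  #..##|#  b19=1 t=0,i=19
  #..#.|#  b18=1 t=0,i=6
  #...#|.  b17=0 t=4,i=11
  #....|#  b16=1 t=1,i=0
  .####|#  b15=1 t=0,i=21
  .###.|.  b14=0 t=1,i=14
  .##.#|.  b13=0 t=0,i=12
  .##..|#  b12=1 t=0,i=17
  .#.##|#  b11=1 t=0,i=10
  .#.#.|.  b10=0 t=0,i=8
  .#..#|#  b9=1 t=1,i=4
  .#...|.  b8=0 t=3,i=5
  ..###|#  b7=1 t=0,i=20
  ..##.|#  b6=1 t=1,i=9
  ..#.#|.  b5=0 t=0,i=7
  ..#..|#  b4=1 t=1,i=3
  ...##|#  b3=1 t=2,i=22
  ...#.|.  b2=0 t=1,i=2
  ....#|#  b1=1 t=1,i=1
  .....|#  b0=1 t=5,i=11
  bits 01101100001111011001101011011011 = 1815976667

1815976667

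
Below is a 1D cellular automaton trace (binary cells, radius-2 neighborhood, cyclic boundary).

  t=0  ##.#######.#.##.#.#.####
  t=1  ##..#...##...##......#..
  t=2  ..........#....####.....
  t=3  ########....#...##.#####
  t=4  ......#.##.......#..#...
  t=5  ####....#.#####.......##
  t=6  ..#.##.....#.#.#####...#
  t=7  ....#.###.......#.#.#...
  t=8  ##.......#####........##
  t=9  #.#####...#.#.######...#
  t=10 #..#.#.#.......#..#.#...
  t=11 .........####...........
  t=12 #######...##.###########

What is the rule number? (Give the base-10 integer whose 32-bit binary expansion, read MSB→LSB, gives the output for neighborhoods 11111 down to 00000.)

1631690753

  [31] ##### => .  t=0,i=5
  [30] ####. => #  t=0,i=0
  [29] ###.# => #  t=0,i=1
  [28] ###.. => .  t=2,i=18
  [27] ##.## => .  t=0,i=2
  [26] ##.#. => .  t=0,i=10
  [25] ##..# => .  t=1,i=2
  [24] ##... => #  t=1,i=10
  [23] #.### => .  t=0,i=3
  [22] #.##. => #  t=0,i=13
  [21] #.#.# => .  t=0,i=11
  [20] #.#.. => .  t=7,i=20
  [19] #..## => .  t=1,i=23
  [18] #..#. => .  t=1,i=3
  [17] #...# => .  t=1,i=6
  [16] #.... => #  t=1,i=16
  [15] .#### => #  t=0,i=4
  [14] .###. => .  t=7,i=7
  [13] .##.# => #  t=0,i=14
  [12] .##.. => .  t=1,i=1
  [11] .#.## => .  t=0,i=12
  [10] .#.#. => .  t=0,i=17
  [9] .#..# => .  t=1,i=22
  [8] .#... => .  t=1,i=5
  [7] ..### => .  t=2,i=15
  [6] ..##. => .  t=1,i=0
  [5] ..#.# => .  t=4,i=6
  [4] ..#.. => .  t=1,i=4
  [3] ...## => .  t=1,i=7
  [2] ...#. => .  t=1,i=20
  [1] ....# => .  t=1,i=19
  [0] ..... => #  t=1,i=17
  bits 01100001010000011010000000000001 = 1631690753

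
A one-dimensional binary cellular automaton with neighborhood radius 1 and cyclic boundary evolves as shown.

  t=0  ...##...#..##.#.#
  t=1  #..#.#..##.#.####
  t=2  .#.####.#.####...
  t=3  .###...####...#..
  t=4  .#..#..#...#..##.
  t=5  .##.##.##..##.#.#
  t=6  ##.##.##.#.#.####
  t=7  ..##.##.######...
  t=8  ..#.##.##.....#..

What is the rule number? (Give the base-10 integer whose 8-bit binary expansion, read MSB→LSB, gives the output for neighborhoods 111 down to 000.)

  nb ###: next=.  (t=1,i=14, bit7=0)
  nb ##.: next=.  (t=0,i=4, bit6=0)
  nb #.#: next=#  (t=0,i=13, bit5=1)
  nb #..: next=#  (t=0,i=0, bit4=1)
  nb .##: next=#  (t=0,i=3, bit3=1)
  nb .#.: next=#  (t=0,i=8, bit2=1)
  nb ..#: next=.  (t=0,i=2, bit1=0)
  nb ...: next=.  (t=0,i=1, bit0=0)
  bits 00111100 = 60

60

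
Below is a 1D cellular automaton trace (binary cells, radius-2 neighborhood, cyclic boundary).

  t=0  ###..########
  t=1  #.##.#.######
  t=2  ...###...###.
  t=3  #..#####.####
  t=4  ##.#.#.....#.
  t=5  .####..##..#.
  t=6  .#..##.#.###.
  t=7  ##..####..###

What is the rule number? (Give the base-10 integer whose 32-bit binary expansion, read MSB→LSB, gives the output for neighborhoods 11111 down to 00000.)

2535941361

  nb #####: next=#  (t=0,i=0, bit31=1)
  nb ####.: next=.  (t=0,i=1, bit30=0)
  nb ###.#: next=.  (t=1,i=0, bit29=0)
  nb ###..: next=#  (t=0,i=2, bit28=1)
  nb ##.##: next=.  (t=1,i=1, bit27=0)
  nb ##.#.: next=#  (t=1,i=4, bit26=1)
  nb ##..#: next=#  (t=0,i=3, bit25=1)
  nb ##...: next=#  (t=2,i=6, bit24=1)
  nb #.###: next=.  (t=1,i=7, bit23=0)
  nb #.##.: next=.  (t=1,i=2, bit22=0)
  nb #.#.#: next=#  (t=1,i=5, bit21=1)
  nb #.#..: next=.  (t=4,i=5, bit20=0)
  nb #..##: next=.  (t=0,i=4, bit19=0)
  nb #..#.: next=#  (t=5,i=10, bit18=1)
  nb #...#: next=#  (t=2,i=7, bit17=1)
  nb #....: next=#  (t=2,i=0, bit16=1)
  nb .####: next=.  (t=0,i=6, bit15=0)
  nb .###.: next=#  (t=2,i=4, bit14=1)
  nb .##.#: next=#  (t=1,i=3, bit13=1)
  nb .##..: next=.  (t=5,i=8, bit12=0)
  nb .#.##: next=.  (t=1,i=6, bit11=0)
  nb .#.#.: next=#  (t=4,i=4, bit10=1)
  nb .#..#: next=.  (t=5,i=12, bit9=0)
  nb .#...: next=.  (t=4,i=6, bit8=0)
  nb ..###: next=#  (t=0,i=5, bit7=1)
  nb ..##.: next=#  (t=5,i=7, bit6=1)
  nb ..#.#: next=#  (t=4,i=11, bit5=1)
  nb ..#..: next=#  (t=5,i=11, bit4=1)
  nb ...##: next=.  (t=2,i=2, bit3=0)
  nb ...#.: next=.  (t=4,i=10, bit2=0)
  nb ....#: next=.  (t=2,i=1, bit1=0)
  nb .....: next=#  (t=4,i=8, bit0=1)
  bits 10010111001001110110010011110001 = 2535941361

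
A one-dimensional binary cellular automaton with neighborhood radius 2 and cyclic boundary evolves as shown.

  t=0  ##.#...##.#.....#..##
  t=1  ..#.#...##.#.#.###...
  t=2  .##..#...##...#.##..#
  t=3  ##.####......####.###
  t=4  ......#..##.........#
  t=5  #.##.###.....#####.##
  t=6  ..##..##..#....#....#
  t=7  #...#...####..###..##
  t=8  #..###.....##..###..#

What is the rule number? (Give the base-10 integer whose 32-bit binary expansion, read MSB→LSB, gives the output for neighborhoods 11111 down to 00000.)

  ##### -> #   bit 31 = 1  t=3,i=20
  ####. -> .   bit 30 = 0  t=0,i=0
  ###.# -> .   bit 29 = 0  t=0,i=1
  ###.. -> #   bit 28 = 1  t=1,i=17
  ##.## -> .   bit 27 = 0  t=3,i=2
  ##.#. -> #   bit 26 = 1  t=0,i=2
  ##..# -> #   bit 25 = 1  t=2,i=3
  ##... -> .   bit 24 = 0  t=1,i=18
  #.### -> .   bit 23 = 0  t=1,i=15
  #.##. -> #   bit 22 = 1  t=2,i=1
  #.#.# -> .   bit 21 = 0  t=1,i=11
  #.#.. -> .   bit 20 = 0  t=0,i=3
  #..## -> .   bit 19 = 0  t=0,i=18
  #..#. -> #   bit 18 = 1  t=2,i=4
  #...# -> .   bit 17 = 0  t=0,i=5
  #.... -> .   bit 16 = 0  t=0,i=12
  .#### -> .   bit 15 = 0  t=0,i=20
  .###. -> #   bit 14 = 1  t=1,i=16
  .##.# -> #   bit 13 = 1  t=0,i=8
  .##.. -> .   bit 12 = 0  t=2,i=2
  .#.## -> #   bit 11 = 1  t=1,i=14
  .#.#. -> .   bit 10 = 0  t=1,i=3
  .#..# -> #   bit 9 = 1  t=0,i=17
  .#... -> #   bit 8 = 1  t=0,i=4
  ..### -> .   bit 7 = 0  t=0,i=19
  ..##. -> .   bit 6 = 0  t=0,i=7
  ..#.# -> #   bit 5 = 1  t=1,i=2
  ..#.. -> #   bit 4 = 1  t=0,i=16
  ...## -> .   bit 3 = 0  t=0,i=6
  ...#. -> #   bit 2 = 1  t=0,i=15
  ....# -> .   bit 1 = 0  t=0,i=14
  ..... -> #   bit 0 = 1  t=0,i=13
  bits 10010110010001000110101100110101 = 2521066293

2521066293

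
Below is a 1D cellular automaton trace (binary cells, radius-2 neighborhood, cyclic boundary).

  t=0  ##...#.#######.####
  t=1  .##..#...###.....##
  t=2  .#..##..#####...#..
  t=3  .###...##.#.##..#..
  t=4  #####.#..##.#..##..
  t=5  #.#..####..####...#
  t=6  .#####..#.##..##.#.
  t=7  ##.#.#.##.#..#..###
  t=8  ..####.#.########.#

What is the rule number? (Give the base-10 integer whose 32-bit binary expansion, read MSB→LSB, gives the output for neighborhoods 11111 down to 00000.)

  #####|#  b31=1 t=0,i=9
  ####.|.  b30=0 t=0,i=0
  ###.#|.  b29=0 t=0,i=13
  ###..|#  b28=1 t=0,i=1
  ##.##|.  b27=0 t=0,i=14
  ##.#.|#  b26=1 t=3,i=9
  ##..#|.  b25=0 t=1,i=3
  ##...|#  b24=1 t=0,i=2
  #.###|.  b23=0 t=0,i=7
  #.##.|#  b22=1 t=1,i=1
  #.#.#|#  b21=1 t=3,i=10
  #.#..|#  b20=1 t=4,i=6
  #..##|#  b19=1 t=2,i=3
  #..#.|#  b18=1 t=1,i=4
  #...#|.  b17=0 t=0,i=3
  #....|.  b16=0 t=1,i=13
  .####|.  b15=0 t=0,i=8
  .###.|#  b14=1 t=1,i=10
  .##.#|.  b13=0 t=1,i=18
  .##..|.  b12=0 t=1,i=2
  .#.##|.  b11=0 t=0,i=6
  .#.#.|#  b10=1 t=7,i=4
  .#..#|#  b9=1 t=2,i=2
  .#...|.  b8=0 t=1,i=6
  ..###|#  b7=1 t=1,i=9
  ..##.|.  b6=0 t=1,i=17
  ..#.#|#  b5=1 t=0,i=5
  ..#..|#  b4=1 t=1,i=5
  ...##|#  b3=1 t=1,i=8
  ...#.|.  b2=0 t=0,i=4
  ....#|.  b1=0 t=1,i=15
  .....|.  b0=0 t=1,i=14
  bits 10010101011111000100011010111000 = 2507949752

2507949752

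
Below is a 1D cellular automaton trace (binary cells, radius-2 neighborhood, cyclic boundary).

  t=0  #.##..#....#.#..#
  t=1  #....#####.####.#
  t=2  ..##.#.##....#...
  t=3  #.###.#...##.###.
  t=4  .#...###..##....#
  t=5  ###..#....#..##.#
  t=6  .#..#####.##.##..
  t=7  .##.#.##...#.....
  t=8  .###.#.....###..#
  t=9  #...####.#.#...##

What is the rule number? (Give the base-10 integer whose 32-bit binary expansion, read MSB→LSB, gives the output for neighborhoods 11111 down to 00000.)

  [31] ##### => #  t=1,i=7
  [30] ####. => #  t=1,i=8
  [29] ###.# => .  t=1,i=9
  [28] ###.. => .  t=4,i=7
  [27] ##.## => .  t=0,i=1
  [26] ##.#. => #  t=2,i=4
  [25] ##..# => .  t=0,i=4
  [24] ##... => .  t=1,i=1
  [23] #.### => .  t=1,i=11
  [22] #.##. => .  t=0,i=2
  [21] #.#.# => .  t=2,i=5
  [20] #.#.. => #  t=0,i=13
  [19] #..## => .  t=0,i=15
  [18] #..#. => #  t=0,i=5
  [17] #...# => .  t=3,i=8
  [16] #.... => #  t=0,i=8
  [15] .#### => .  t=1,i=6
  [14] .###. => .  t=3,i=3
  [13] .##.# => #  t=0,i=0
  [12] .##.. => .  t=0,i=3
  [11] .#.## => #  t=2,i=6
  [10] .#.#. => #  t=0,i=12
  [9] .#..# => #  t=0,i=14
  [8] .#... => #  t=0,i=7
  [7] ..### => #  t=1,i=5
  [6] ..##. => #  t=0,i=16
  [5] ..#.# => #  t=0,i=11
  [4] ..#.. => #  t=0,i=6
  [3] ...## => .  t=1,i=4
  [2] ...#. => .  t=0,i=10
  [1] ....# => #  t=0,i=9
  [0] ..... => .  t=2,i=16
  bits 11000100000101010010111111110010 = 3289722866

3289722866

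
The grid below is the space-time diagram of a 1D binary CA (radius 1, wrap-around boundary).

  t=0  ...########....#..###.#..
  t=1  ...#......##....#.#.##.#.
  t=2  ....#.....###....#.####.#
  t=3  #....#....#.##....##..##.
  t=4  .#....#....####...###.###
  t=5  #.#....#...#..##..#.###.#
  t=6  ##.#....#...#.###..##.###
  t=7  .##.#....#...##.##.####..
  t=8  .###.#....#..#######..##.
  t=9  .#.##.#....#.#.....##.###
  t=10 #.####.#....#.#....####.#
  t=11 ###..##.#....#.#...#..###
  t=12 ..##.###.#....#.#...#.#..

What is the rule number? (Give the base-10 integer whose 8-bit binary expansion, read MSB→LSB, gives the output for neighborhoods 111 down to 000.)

  ###|.  b7=0 t=0,i=4
  ##.|#  b6=1 t=0,i=10
  #.#|#  b5=1 t=0,i=21
  #..|#  b4=1 t=0,i=11
  .##|#  b3=1 t=0,i=3
  .#.|.  b2=0 t=0,i=15
  ..#|.  b1=0 t=0,i=2
  ...|.  b0=0 t=0,i=0
  bits 01111000 = 120

120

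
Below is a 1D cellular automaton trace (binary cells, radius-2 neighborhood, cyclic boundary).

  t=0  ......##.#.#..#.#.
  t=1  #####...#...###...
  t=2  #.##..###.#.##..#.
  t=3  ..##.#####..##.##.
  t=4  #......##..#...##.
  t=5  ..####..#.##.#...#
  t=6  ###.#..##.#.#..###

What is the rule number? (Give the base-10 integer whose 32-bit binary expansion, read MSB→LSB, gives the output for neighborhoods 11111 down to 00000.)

  #####|#  b31=1 t=1,i=2
  ####.|#  b30=1 t=1,i=3
  ###.#|#  b29=1 t=2,i=8
  ###..|.  b28=0 t=1,i=4
  ##.##|.  b27=0 t=3,i=4
  ##.#.|#  b26=1 t=0,i=8
  ##..#|.  b25=0 t=2,i=4
  ##...|.  b24=0 t=1,i=5
  #.###|.  b23=0 t=3,i=5
  #.##.|#  b22=1 t=2,i=2
  #.#.#|.  b21=0 t=0,i=9
  #.#..|.  b20=0 t=0,i=11
  #..##|#  b19=1 t=2,i=5
  #..#.|#  b18=1 t=0,i=13
  #...#|#  b17=1 t=1,i=6
  #....|#  b16=1 t=0,i=0
  .####|.  b15=0 t=1,i=1
  .###.|#  b14=1 t=1,i=13
  .##.#|.  b13=0 t=0,i=7
  .##..|#  b12=1 t=2,i=3
  .#.##|.  b11=0 t=2,i=1
  .#.#.|.  b10=0 t=0,i=10
  .#..#|#  b9=1 t=0,i=12
  .#...|.  b8=0 t=0,i=17
  ..###|#  b7=1 t=1,i=0
  ..##.|.  b6=0 t=0,i=6
  ..#.#|#  b5=1 t=0,i=14
  ..#..|#  b4=1 t=1,i=8
  ...##|.  b3=0 t=0,i=5
  ...#.|#  b2=1 t=1,i=7
  ....#|#  b1=1 t=0,i=4
  .....|#  b0=1 t=0,i=1
  bits 11100100010011110101001010110111 = 3830403767

3830403767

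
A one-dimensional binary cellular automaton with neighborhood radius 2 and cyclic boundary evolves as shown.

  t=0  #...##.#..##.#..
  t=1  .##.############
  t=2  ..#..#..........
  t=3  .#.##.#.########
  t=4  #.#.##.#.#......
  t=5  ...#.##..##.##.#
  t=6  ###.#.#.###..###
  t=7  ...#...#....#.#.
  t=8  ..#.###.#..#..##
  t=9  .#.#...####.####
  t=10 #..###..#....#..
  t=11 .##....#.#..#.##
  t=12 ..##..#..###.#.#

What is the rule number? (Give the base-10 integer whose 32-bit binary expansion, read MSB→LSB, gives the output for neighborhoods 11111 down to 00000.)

  [31] ##### => .  t=1,i=6
  [30] ####. => .  t=1,i=14
  [29] ###.# => .  t=1,i=15
  [28] ###.. => .  t=6,i=10
  [27] ##.## => .  t=1,i=0
  [26] ##.#. => #  t=0,i=6
  [25] ##..# => .  t=5,i=7
  [24] ##... => #  t=11,i=3
  [23] #.### => .  t=1,i=4
  [22] #.##. => .  t=1,i=1
  [21] #.#.# => .  t=3,i=1
  [20] #.#.. => #  t=0,i=7
  [19] #..## => #  t=0,i=9
  [18] #..#. => #  t=0,i=15
  [17] #...# => #  t=0,i=2
  [16] #.... => .  t=2,i=7
  [15] .#### => #  t=1,i=5
  [14] .###. => .  t=6,i=9
  [13] .##.# => #  t=0,i=5
  [12] .##.. => #  t=5,i=6
  [11] .#.## => #  t=3,i=2
  [10] .#.#. => .  t=4,i=1
  [9] .#..# => #  t=0,i=8
  [8] .#... => #  t=0,i=1
  [7] ..### => .  t=6,i=13
  [6] ..##. => #  t=0,i=4
  [5] ..#.# => .  t=4,i=0
  [4] ..#.. => .  t=0,i=0
  [3] ...## => .  t=0,i=3
  [2] ...#. => #  t=2,i=1
  [1] ....# => .  t=2,i=0
  [0] ..... => #  t=2,i=8
  bits 00000101000111101011101101000101 = 85900101

85900101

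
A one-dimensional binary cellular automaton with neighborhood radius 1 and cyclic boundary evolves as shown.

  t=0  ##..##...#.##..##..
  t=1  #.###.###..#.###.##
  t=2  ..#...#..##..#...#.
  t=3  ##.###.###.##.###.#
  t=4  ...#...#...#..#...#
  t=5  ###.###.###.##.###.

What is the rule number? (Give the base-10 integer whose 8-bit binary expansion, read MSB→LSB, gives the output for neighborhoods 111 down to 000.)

  nb ###: next=.  (t=1,i=3, bit7=0)
  nb ##.: next=.  (t=0,i=1, bit6=0)
  nb #.#: next=.  (t=0,i=10, bit5=0)
  nb #..: next=#  (t=0,i=2, bit4=1)
  nb .##: next=#  (t=0,i=0, bit3=1)
  nb .#.: next=.  (t=0,i=9, bit2=0)
  nb ..#: next=#  (t=0,i=3, bit1=1)
  nb ...: next=#  (t=0,i=7, bit0=1)
  bits 00011011 = 27

27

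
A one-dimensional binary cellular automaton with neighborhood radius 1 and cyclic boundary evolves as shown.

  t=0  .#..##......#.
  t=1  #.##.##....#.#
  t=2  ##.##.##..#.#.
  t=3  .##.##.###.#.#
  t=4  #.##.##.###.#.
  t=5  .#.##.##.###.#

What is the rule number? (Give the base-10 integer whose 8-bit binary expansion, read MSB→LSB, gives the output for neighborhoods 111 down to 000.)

  ###|#  b7=1 t=3,i=8
  ##.|#  b6=1 t=0,i=5
  #.#|#  b5=1 t=1,i=1
  #..|#  b4=1 t=0,i=2
  .##|.  b3=0 t=0,i=4
  .#.|.  b2=0 t=0,i=1
  ..#|#  b1=1 t=0,i=0
  ...|.  b0=0 t=0,i=7
  bits 11110010 = 242

242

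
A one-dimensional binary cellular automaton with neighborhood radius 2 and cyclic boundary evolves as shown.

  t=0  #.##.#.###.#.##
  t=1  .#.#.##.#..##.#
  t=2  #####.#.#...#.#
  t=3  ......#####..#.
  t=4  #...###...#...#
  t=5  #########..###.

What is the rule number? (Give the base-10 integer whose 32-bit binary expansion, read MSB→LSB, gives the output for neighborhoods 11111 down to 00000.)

  [31] ##### => .  t=2,i=1
  [30] ####. => .  t=2,i=3
  [29] ###.# => .  t=0,i=0
  [28] ###.. => #  t=3,i=10
  [27] ##.## => #  t=0,i=1
  [26] ##.#. => .  t=0,i=4
  [25] ##..# => .  t=3,i=11
  [24] ##... => #  t=4,i=1
  [23] #.### => .  t=0,i=7
  [22] #.##. => .  t=0,i=2
  [21] #.#.# => #  t=0,i=5
  [20] #.#.. => #  t=1,i=8
  [19] #..## => .  t=1,i=10
  [18] #..#. => .  t=3,i=12
  [17] #...# => #  t=2,i=10
  [16] #.... => #  t=3,i=0
  [15] .#### => .  t=2,i=0
  [14] .###. => #  t=0,i=8
  [13] .##.# => #  t=0,i=3
  [12] .##.. => #  t=4,i=0
  [11] .#.## => #  t=0,i=6
  [10] .#.#. => #  t=1,i=0
  [9] .#..# => .  t=1,i=9
  [8] .#... => #  t=2,i=9
  [7] ..### => #  t=3,i=6
  [6] ..##. => .  t=1,i=11
  [5] ..#.# => .  t=2,i=12
  [4] ..#.. => .  t=3,i=13
  [3] ...## => #  t=3,i=5
  [2] ...#. => .  t=2,i=11
  [1] ....# => #  t=3,i=4
  [0] ..... => .  t=3,i=1
  bits 00011001001100110111110110001010 = 422804874

422804874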